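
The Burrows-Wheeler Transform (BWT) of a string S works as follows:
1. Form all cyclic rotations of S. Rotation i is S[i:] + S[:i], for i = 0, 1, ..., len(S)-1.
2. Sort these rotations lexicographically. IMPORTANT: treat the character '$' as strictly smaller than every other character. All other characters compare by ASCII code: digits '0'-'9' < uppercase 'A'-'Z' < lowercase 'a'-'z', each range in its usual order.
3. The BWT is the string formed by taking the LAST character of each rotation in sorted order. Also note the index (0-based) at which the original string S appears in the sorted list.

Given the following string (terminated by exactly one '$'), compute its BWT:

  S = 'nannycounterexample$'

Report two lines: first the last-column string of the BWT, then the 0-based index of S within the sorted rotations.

All 20 rotations (rotation i = S[i:]+S[:i]):
  rot[0] = nannycounterexample$
  rot[1] = annycounterexample$n
  rot[2] = nnycounterexample$na
  rot[3] = nycounterexample$nan
  rot[4] = ycounterexample$nann
  rot[5] = counterexample$nanny
  rot[6] = ounterexample$nannyc
  rot[7] = unterexample$nannyco
  rot[8] = nterexample$nannycou
  rot[9] = terexample$nannycoun
  rot[10] = erexample$nannycount
  rot[11] = rexample$nannycounte
  rot[12] = example$nannycounter
  rot[13] = xample$nannycountere
  rot[14] = ample$nannycounterex
  rot[15] = mple$nannycounterexa
  rot[16] = ple$nannycounterexam
  rot[17] = le$nannycounterexamp
  rot[18] = e$nannycounterexampl
  rot[19] = $nannycounterexample
Sorted (with $ < everything):
  sorted[0] = $nannycounterexample  (last char: 'e')
  sorted[1] = ample$nannycounterex  (last char: 'x')
  sorted[2] = annycounterexample$n  (last char: 'n')
  sorted[3] = counterexample$nanny  (last char: 'y')
  sorted[4] = e$nannycounterexampl  (last char: 'l')
  sorted[5] = erexample$nannycount  (last char: 't')
  sorted[6] = example$nannycounter  (last char: 'r')
  sorted[7] = le$nannycounterexamp  (last char: 'p')
  sorted[8] = mple$nannycounterexa  (last char: 'a')
  sorted[9] = nannycounterexample$  (last char: '$')
  sorted[10] = nnycounterexample$na  (last char: 'a')
  sorted[11] = nterexample$nannycou  (last char: 'u')
  sorted[12] = nycounterexample$nan  (last char: 'n')
  sorted[13] = ounterexample$nannyc  (last char: 'c')
  sorted[14] = ple$nannycounterexam  (last char: 'm')
  sorted[15] = rexample$nannycounte  (last char: 'e')
  sorted[16] = terexample$nannycoun  (last char: 'n')
  sorted[17] = unterexample$nannyco  (last char: 'o')
  sorted[18] = xample$nannycountere  (last char: 'e')
  sorted[19] = ycounterexample$nann  (last char: 'n')
Last column: exnyltrpa$auncmenoen
Original string S is at sorted index 9

Answer: exnyltrpa$auncmenoen
9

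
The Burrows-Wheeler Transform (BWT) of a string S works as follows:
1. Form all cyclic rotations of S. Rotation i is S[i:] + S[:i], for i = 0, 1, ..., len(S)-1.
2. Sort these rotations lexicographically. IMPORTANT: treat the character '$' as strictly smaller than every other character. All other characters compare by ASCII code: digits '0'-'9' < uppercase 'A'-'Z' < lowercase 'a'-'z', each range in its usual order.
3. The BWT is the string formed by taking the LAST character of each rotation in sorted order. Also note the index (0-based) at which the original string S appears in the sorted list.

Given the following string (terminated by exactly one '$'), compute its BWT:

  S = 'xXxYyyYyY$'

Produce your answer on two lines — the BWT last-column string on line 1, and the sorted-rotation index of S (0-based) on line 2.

All 10 rotations (rotation i = S[i:]+S[:i]):
  rot[0] = xXxYyyYyY$
  rot[1] = XxYyyYyY$x
  rot[2] = xYyyYyY$xX
  rot[3] = YyyYyY$xXx
  rot[4] = yyYyY$xXxY
  rot[5] = yYyY$xXxYy
  rot[6] = YyY$xXxYyy
  rot[7] = yY$xXxYyyY
  rot[8] = Y$xXxYyyYy
  rot[9] = $xXxYyyYyY
Sorted (with $ < everything):
  sorted[0] = $xXxYyyYyY  (last char: 'Y')
  sorted[1] = XxYyyYyY$x  (last char: 'x')
  sorted[2] = Y$xXxYyyYy  (last char: 'y')
  sorted[3] = YyY$xXxYyy  (last char: 'y')
  sorted[4] = YyyYyY$xXx  (last char: 'x')
  sorted[5] = xXxYyyYyY$  (last char: '$')
  sorted[6] = xYyyYyY$xX  (last char: 'X')
  sorted[7] = yY$xXxYyyY  (last char: 'Y')
  sorted[8] = yYyY$xXxYy  (last char: 'y')
  sorted[9] = yyYyY$xXxY  (last char: 'Y')
Last column: Yxyyx$XYyY
Original string S is at sorted index 5

Answer: Yxyyx$XYyY
5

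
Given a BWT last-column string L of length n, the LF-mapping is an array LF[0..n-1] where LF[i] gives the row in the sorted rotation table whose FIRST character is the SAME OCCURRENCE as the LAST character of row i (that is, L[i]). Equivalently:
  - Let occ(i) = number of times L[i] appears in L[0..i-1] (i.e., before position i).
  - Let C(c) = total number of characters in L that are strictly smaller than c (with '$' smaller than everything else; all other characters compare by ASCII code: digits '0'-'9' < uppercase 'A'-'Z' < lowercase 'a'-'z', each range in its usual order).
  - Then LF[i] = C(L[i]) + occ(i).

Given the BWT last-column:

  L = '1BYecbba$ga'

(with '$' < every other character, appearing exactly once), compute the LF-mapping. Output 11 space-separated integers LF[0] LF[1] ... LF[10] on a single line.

Answer: 1 2 3 9 8 6 7 4 0 10 5

Derivation:
Char counts: '$':1, '1':1, 'B':1, 'Y':1, 'a':2, 'b':2, 'c':1, 'e':1, 'g':1
C (first-col start): C('$')=0, C('1')=1, C('B')=2, C('Y')=3, C('a')=4, C('b')=6, C('c')=8, C('e')=9, C('g')=10
L[0]='1': occ=0, LF[0]=C('1')+0=1+0=1
L[1]='B': occ=0, LF[1]=C('B')+0=2+0=2
L[2]='Y': occ=0, LF[2]=C('Y')+0=3+0=3
L[3]='e': occ=0, LF[3]=C('e')+0=9+0=9
L[4]='c': occ=0, LF[4]=C('c')+0=8+0=8
L[5]='b': occ=0, LF[5]=C('b')+0=6+0=6
L[6]='b': occ=1, LF[6]=C('b')+1=6+1=7
L[7]='a': occ=0, LF[7]=C('a')+0=4+0=4
L[8]='$': occ=0, LF[8]=C('$')+0=0+0=0
L[9]='g': occ=0, LF[9]=C('g')+0=10+0=10
L[10]='a': occ=1, LF[10]=C('a')+1=4+1=5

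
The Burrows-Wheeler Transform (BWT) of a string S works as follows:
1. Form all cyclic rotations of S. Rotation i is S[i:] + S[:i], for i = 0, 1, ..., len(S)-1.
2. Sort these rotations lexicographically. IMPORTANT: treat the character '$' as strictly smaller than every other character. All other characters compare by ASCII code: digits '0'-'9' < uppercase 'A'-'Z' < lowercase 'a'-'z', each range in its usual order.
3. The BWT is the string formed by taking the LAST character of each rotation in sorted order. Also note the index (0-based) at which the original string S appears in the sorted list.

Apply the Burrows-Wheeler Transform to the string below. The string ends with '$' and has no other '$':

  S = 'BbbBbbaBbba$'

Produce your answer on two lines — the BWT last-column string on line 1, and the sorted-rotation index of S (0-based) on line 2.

All 12 rotations (rotation i = S[i:]+S[:i]):
  rot[0] = BbbBbbaBbba$
  rot[1] = bbBbbaBbba$B
  rot[2] = bBbbaBbba$Bb
  rot[3] = BbbaBbba$Bbb
  rot[4] = bbaBbba$BbbB
  rot[5] = baBbba$BbbBb
  rot[6] = aBbba$BbbBbb
  rot[7] = Bbba$BbbBbba
  rot[8] = bba$BbbBbbaB
  rot[9] = ba$BbbBbbaBb
  rot[10] = a$BbbBbbaBbb
  rot[11] = $BbbBbbaBbba
Sorted (with $ < everything):
  sorted[0] = $BbbBbbaBbba  (last char: 'a')
  sorted[1] = BbbBbbaBbba$  (last char: '$')
  sorted[2] = Bbba$BbbBbba  (last char: 'a')
  sorted[3] = BbbaBbba$Bbb  (last char: 'b')
  sorted[4] = a$BbbBbbaBbb  (last char: 'b')
  sorted[5] = aBbba$BbbBbb  (last char: 'b')
  sorted[6] = bBbbaBbba$Bb  (last char: 'b')
  sorted[7] = ba$BbbBbbaBb  (last char: 'b')
  sorted[8] = baBbba$BbbBb  (last char: 'b')
  sorted[9] = bbBbbaBbba$B  (last char: 'B')
  sorted[10] = bba$BbbBbbaB  (last char: 'B')
  sorted[11] = bbaBbba$BbbB  (last char: 'B')
Last column: a$abbbbbbBBB
Original string S is at sorted index 1

Answer: a$abbbbbbBBB
1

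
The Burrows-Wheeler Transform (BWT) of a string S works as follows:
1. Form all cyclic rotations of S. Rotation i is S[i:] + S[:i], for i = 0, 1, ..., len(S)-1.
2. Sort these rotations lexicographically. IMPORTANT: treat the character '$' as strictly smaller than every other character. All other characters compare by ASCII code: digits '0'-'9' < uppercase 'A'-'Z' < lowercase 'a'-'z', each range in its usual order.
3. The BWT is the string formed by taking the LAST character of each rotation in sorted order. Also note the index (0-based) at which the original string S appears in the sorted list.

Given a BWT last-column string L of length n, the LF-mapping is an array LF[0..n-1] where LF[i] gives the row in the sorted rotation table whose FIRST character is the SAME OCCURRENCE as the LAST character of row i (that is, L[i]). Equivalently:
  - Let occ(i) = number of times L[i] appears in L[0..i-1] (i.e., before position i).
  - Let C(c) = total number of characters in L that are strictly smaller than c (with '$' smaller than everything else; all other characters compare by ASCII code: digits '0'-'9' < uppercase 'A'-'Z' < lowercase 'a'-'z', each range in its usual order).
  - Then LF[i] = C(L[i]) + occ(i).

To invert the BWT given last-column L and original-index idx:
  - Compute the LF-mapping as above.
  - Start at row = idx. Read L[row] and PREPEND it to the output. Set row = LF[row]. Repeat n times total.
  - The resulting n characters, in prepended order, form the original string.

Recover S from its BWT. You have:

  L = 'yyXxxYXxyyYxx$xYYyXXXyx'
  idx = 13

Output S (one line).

Answer: xxXyYxxxYxXyXXYXyYxyyy$

Derivation:
LF mapping: 17 18 1 10 11 6 2 12 19 20 7 13 14 0 15 8 9 21 3 4 5 22 16
Walk LF starting at row 13, prepending L[row]:
  step 1: row=13, L[13]='$', prepend. Next row=LF[13]=0
  step 2: row=0, L[0]='y', prepend. Next row=LF[0]=17
  step 3: row=17, L[17]='y', prepend. Next row=LF[17]=21
  step 4: row=21, L[21]='y', prepend. Next row=LF[21]=22
  step 5: row=22, L[22]='x', prepend. Next row=LF[22]=16
  step 6: row=16, L[16]='Y', prepend. Next row=LF[16]=9
  step 7: row=9, L[9]='y', prepend. Next row=LF[9]=20
  step 8: row=20, L[20]='X', prepend. Next row=LF[20]=5
  step 9: row=5, L[5]='Y', prepend. Next row=LF[5]=6
  step 10: row=6, L[6]='X', prepend. Next row=LF[6]=2
  step 11: row=2, L[2]='X', prepend. Next row=LF[2]=1
  step 12: row=1, L[1]='y', prepend. Next row=LF[1]=18
  step 13: row=18, L[18]='X', prepend. Next row=LF[18]=3
  step 14: row=3, L[3]='x', prepend. Next row=LF[3]=10
  step 15: row=10, L[10]='Y', prepend. Next row=LF[10]=7
  step 16: row=7, L[7]='x', prepend. Next row=LF[7]=12
  step 17: row=12, L[12]='x', prepend. Next row=LF[12]=14
  step 18: row=14, L[14]='x', prepend. Next row=LF[14]=15
  step 19: row=15, L[15]='Y', prepend. Next row=LF[15]=8
  step 20: row=8, L[8]='y', prepend. Next row=LF[8]=19
  step 21: row=19, L[19]='X', prepend. Next row=LF[19]=4
  step 22: row=4, L[4]='x', prepend. Next row=LF[4]=11
  step 23: row=11, L[11]='x', prepend. Next row=LF[11]=13
Reversed output: xxXyYxxxYxXyXXYXyYxyyy$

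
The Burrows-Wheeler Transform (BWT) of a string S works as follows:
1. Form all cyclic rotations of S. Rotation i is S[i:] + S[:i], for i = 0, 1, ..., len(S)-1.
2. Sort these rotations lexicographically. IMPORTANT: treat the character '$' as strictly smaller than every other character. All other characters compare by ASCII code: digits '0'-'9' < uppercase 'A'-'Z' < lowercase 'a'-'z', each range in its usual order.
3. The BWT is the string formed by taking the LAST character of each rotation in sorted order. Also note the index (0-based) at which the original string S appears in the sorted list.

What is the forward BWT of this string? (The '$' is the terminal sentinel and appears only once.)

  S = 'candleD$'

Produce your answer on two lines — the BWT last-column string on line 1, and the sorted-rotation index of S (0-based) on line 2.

All 8 rotations (rotation i = S[i:]+S[:i]):
  rot[0] = candleD$
  rot[1] = andleD$c
  rot[2] = ndleD$ca
  rot[3] = dleD$can
  rot[4] = leD$cand
  rot[5] = eD$candl
  rot[6] = D$candle
  rot[7] = $candleD
Sorted (with $ < everything):
  sorted[0] = $candleD  (last char: 'D')
  sorted[1] = D$candle  (last char: 'e')
  sorted[2] = andleD$c  (last char: 'c')
  sorted[3] = candleD$  (last char: '$')
  sorted[4] = dleD$can  (last char: 'n')
  sorted[5] = eD$candl  (last char: 'l')
  sorted[6] = leD$cand  (last char: 'd')
  sorted[7] = ndleD$ca  (last char: 'a')
Last column: Dec$nlda
Original string S is at sorted index 3

Answer: Dec$nlda
3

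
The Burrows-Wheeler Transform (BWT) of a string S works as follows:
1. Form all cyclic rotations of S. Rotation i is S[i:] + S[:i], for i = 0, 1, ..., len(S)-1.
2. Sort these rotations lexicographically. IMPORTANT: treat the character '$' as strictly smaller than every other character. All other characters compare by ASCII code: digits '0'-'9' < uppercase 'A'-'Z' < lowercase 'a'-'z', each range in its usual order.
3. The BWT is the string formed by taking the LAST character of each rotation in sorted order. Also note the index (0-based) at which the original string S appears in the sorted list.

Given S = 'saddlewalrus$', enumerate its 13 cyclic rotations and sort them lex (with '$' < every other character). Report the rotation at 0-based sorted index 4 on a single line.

All 13 rotations (rotation i = S[i:]+S[:i]):
  rot[0] = saddlewalrus$
  rot[1] = addlewalrus$s
  rot[2] = ddlewalrus$sa
  rot[3] = dlewalrus$sad
  rot[4] = lewalrus$sadd
  rot[5] = ewalrus$saddl
  rot[6] = walrus$saddle
  rot[7] = alrus$saddlew
  rot[8] = lrus$saddlewa
  rot[9] = rus$saddlewal
  rot[10] = us$saddlewalr
  rot[11] = s$saddlewalru
  rot[12] = $saddlewalrus
Sorted (with $ < everything):
  sorted[0] = $saddlewalrus
  sorted[1] = addlewalrus$s
  sorted[2] = alrus$saddlew
  sorted[3] = ddlewalrus$sa
  sorted[4] = dlewalrus$sad
  sorted[5] = ewalrus$saddl
  sorted[6] = lewalrus$sadd
  sorted[7] = lrus$saddlewa
  sorted[8] = rus$saddlewal
  sorted[9] = s$saddlewalru
  sorted[10] = saddlewalrus$
  sorted[11] = us$saddlewalr
  sorted[12] = walrus$saddle
sorted[4] = dlewalrus$sad

Answer: dlewalrus$sad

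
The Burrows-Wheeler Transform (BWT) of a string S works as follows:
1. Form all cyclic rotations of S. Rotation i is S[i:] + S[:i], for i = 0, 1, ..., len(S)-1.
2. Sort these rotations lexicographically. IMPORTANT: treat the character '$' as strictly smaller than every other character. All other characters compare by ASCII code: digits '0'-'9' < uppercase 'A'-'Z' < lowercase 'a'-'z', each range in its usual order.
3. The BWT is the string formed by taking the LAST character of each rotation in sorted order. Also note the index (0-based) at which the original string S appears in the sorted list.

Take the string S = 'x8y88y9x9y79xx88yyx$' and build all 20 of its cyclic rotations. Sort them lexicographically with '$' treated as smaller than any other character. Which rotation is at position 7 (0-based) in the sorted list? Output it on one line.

Answer: 9x9y79xx88yyx$x8y88y

Derivation:
All 20 rotations (rotation i = S[i:]+S[:i]):
  rot[0] = x8y88y9x9y79xx88yyx$
  rot[1] = 8y88y9x9y79xx88yyx$x
  rot[2] = y88y9x9y79xx88yyx$x8
  rot[3] = 88y9x9y79xx88yyx$x8y
  rot[4] = 8y9x9y79xx88yyx$x8y8
  rot[5] = y9x9y79xx88yyx$x8y88
  rot[6] = 9x9y79xx88yyx$x8y88y
  rot[7] = x9y79xx88yyx$x8y88y9
  rot[8] = 9y79xx88yyx$x8y88y9x
  rot[9] = y79xx88yyx$x8y88y9x9
  rot[10] = 79xx88yyx$x8y88y9x9y
  rot[11] = 9xx88yyx$x8y88y9x9y7
  rot[12] = xx88yyx$x8y88y9x9y79
  rot[13] = x88yyx$x8y88y9x9y79x
  rot[14] = 88yyx$x8y88y9x9y79xx
  rot[15] = 8yyx$x8y88y9x9y79xx8
  rot[16] = yyx$x8y88y9x9y79xx88
  rot[17] = yx$x8y88y9x9y79xx88y
  rot[18] = x$x8y88y9x9y79xx88yy
  rot[19] = $x8y88y9x9y79xx88yyx
Sorted (with $ < everything):
  sorted[0] = $x8y88y9x9y79xx88yyx
  sorted[1] = 79xx88yyx$x8y88y9x9y
  sorted[2] = 88y9x9y79xx88yyx$x8y
  sorted[3] = 88yyx$x8y88y9x9y79xx
  sorted[4] = 8y88y9x9y79xx88yyx$x
  sorted[5] = 8y9x9y79xx88yyx$x8y8
  sorted[6] = 8yyx$x8y88y9x9y79xx8
  sorted[7] = 9x9y79xx88yyx$x8y88y
  sorted[8] = 9xx88yyx$x8y88y9x9y7
  sorted[9] = 9y79xx88yyx$x8y88y9x
  sorted[10] = x$x8y88y9x9y79xx88yy
  sorted[11] = x88yyx$x8y88y9x9y79x
  sorted[12] = x8y88y9x9y79xx88yyx$
  sorted[13] = x9y79xx88yyx$x8y88y9
  sorted[14] = xx88yyx$x8y88y9x9y79
  sorted[15] = y79xx88yyx$x8y88y9x9
  sorted[16] = y88y9x9y79xx88yyx$x8
  sorted[17] = y9x9y79xx88yyx$x8y88
  sorted[18] = yx$x8y88y9x9y79xx88y
  sorted[19] = yyx$x8y88y9x9y79xx88
sorted[7] = 9x9y79xx88yyx$x8y88y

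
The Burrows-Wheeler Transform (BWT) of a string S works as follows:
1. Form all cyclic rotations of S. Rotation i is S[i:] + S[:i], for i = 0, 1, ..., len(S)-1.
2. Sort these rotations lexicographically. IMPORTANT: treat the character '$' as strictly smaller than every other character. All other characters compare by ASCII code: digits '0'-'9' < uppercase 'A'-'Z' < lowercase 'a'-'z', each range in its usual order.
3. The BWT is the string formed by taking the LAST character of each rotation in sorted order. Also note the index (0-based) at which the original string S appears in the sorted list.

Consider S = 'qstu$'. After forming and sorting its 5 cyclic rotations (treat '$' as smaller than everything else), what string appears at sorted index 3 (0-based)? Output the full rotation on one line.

Answer: tu$qs

Derivation:
All 5 rotations (rotation i = S[i:]+S[:i]):
  rot[0] = qstu$
  rot[1] = stu$q
  rot[2] = tu$qs
  rot[3] = u$qst
  rot[4] = $qstu
Sorted (with $ < everything):
  sorted[0] = $qstu
  sorted[1] = qstu$
  sorted[2] = stu$q
  sorted[3] = tu$qs
  sorted[4] = u$qst
sorted[3] = tu$qs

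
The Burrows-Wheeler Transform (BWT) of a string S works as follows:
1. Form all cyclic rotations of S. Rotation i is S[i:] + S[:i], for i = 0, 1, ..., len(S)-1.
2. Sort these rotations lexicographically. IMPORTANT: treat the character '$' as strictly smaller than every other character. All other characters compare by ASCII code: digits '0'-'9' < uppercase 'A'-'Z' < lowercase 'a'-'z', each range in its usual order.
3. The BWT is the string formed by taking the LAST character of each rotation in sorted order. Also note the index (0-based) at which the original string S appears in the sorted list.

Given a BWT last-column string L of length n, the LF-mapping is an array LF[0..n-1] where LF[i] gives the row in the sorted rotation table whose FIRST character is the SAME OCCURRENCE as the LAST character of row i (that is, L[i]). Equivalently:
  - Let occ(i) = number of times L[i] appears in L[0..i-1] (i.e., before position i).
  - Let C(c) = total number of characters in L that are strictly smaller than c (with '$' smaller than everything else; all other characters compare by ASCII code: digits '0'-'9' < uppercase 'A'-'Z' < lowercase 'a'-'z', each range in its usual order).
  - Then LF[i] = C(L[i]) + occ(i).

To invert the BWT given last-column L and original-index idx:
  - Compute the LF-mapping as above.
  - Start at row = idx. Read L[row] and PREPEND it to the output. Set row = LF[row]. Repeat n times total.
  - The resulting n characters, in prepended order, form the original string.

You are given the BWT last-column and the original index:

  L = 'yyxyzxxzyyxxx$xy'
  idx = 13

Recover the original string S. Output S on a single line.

LF mapping: 8 9 1 10 14 2 3 15 11 12 4 5 6 0 7 13
Walk LF starting at row 13, prepending L[row]:
  step 1: row=13, L[13]='$', prepend. Next row=LF[13]=0
  step 2: row=0, L[0]='y', prepend. Next row=LF[0]=8
  step 3: row=8, L[8]='y', prepend. Next row=LF[8]=11
  step 4: row=11, L[11]='x', prepend. Next row=LF[11]=5
  step 5: row=5, L[5]='x', prepend. Next row=LF[5]=2
  step 6: row=2, L[2]='x', prepend. Next row=LF[2]=1
  step 7: row=1, L[1]='y', prepend. Next row=LF[1]=9
  step 8: row=9, L[9]='y', prepend. Next row=LF[9]=12
  step 9: row=12, L[12]='x', prepend. Next row=LF[12]=6
  step 10: row=6, L[6]='x', prepend. Next row=LF[6]=3
  step 11: row=3, L[3]='y', prepend. Next row=LF[3]=10
  step 12: row=10, L[10]='x', prepend. Next row=LF[10]=4
  step 13: row=4, L[4]='z', prepend. Next row=LF[4]=14
  step 14: row=14, L[14]='x', prepend. Next row=LF[14]=7
  step 15: row=7, L[7]='z', prepend. Next row=LF[7]=15
  step 16: row=15, L[15]='y', prepend. Next row=LF[15]=13
Reversed output: yzxzxyxxyyxxxyy$

Answer: yzxzxyxxyyxxxyy$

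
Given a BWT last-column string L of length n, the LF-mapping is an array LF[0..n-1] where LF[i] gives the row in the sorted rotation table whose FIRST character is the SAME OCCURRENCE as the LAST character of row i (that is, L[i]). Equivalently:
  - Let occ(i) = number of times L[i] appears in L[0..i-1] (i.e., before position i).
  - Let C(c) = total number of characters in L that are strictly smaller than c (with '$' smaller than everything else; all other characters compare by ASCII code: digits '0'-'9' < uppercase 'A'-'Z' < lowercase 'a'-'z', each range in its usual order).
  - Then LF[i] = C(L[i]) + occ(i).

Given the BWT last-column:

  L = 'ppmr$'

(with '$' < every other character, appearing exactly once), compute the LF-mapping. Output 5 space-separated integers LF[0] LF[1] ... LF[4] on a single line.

Answer: 2 3 1 4 0

Derivation:
Char counts: '$':1, 'm':1, 'p':2, 'r':1
C (first-col start): C('$')=0, C('m')=1, C('p')=2, C('r')=4
L[0]='p': occ=0, LF[0]=C('p')+0=2+0=2
L[1]='p': occ=1, LF[1]=C('p')+1=2+1=3
L[2]='m': occ=0, LF[2]=C('m')+0=1+0=1
L[3]='r': occ=0, LF[3]=C('r')+0=4+0=4
L[4]='$': occ=0, LF[4]=C('$')+0=0+0=0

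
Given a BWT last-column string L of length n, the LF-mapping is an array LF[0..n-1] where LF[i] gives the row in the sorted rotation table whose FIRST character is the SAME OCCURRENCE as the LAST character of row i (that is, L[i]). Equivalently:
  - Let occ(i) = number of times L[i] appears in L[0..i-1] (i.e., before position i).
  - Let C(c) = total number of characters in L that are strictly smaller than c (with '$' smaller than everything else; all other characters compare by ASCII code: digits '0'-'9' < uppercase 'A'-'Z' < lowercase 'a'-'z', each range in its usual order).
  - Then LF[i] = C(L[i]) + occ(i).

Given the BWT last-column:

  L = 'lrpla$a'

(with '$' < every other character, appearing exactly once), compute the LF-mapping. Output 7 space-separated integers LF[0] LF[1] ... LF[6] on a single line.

Char counts: '$':1, 'a':2, 'l':2, 'p':1, 'r':1
C (first-col start): C('$')=0, C('a')=1, C('l')=3, C('p')=5, C('r')=6
L[0]='l': occ=0, LF[0]=C('l')+0=3+0=3
L[1]='r': occ=0, LF[1]=C('r')+0=6+0=6
L[2]='p': occ=0, LF[2]=C('p')+0=5+0=5
L[3]='l': occ=1, LF[3]=C('l')+1=3+1=4
L[4]='a': occ=0, LF[4]=C('a')+0=1+0=1
L[5]='$': occ=0, LF[5]=C('$')+0=0+0=0
L[6]='a': occ=1, LF[6]=C('a')+1=1+1=2

Answer: 3 6 5 4 1 0 2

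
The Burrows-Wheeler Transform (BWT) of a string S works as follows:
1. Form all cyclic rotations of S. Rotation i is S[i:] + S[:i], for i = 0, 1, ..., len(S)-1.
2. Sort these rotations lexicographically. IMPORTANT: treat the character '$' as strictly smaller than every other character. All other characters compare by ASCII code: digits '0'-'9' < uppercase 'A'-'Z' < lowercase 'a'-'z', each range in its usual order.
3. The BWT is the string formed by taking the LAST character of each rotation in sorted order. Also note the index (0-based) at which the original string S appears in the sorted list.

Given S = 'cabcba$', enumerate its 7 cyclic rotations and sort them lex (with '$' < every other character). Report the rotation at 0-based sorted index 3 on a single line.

Answer: ba$cabc

Derivation:
All 7 rotations (rotation i = S[i:]+S[:i]):
  rot[0] = cabcba$
  rot[1] = abcba$c
  rot[2] = bcba$ca
  rot[3] = cba$cab
  rot[4] = ba$cabc
  rot[5] = a$cabcb
  rot[6] = $cabcba
Sorted (with $ < everything):
  sorted[0] = $cabcba
  sorted[1] = a$cabcb
  sorted[2] = abcba$c
  sorted[3] = ba$cabc
  sorted[4] = bcba$ca
  sorted[5] = cabcba$
  sorted[6] = cba$cab
sorted[3] = ba$cabc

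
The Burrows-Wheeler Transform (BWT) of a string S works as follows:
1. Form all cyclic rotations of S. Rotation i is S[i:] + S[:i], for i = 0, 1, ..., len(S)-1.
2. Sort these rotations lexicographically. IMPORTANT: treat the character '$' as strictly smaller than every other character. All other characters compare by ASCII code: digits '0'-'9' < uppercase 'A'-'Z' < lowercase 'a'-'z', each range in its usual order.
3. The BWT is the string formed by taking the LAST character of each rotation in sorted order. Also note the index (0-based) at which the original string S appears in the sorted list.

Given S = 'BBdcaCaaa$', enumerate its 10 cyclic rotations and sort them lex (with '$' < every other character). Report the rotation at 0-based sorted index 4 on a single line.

Answer: a$BBdcaCaa

Derivation:
All 10 rotations (rotation i = S[i:]+S[:i]):
  rot[0] = BBdcaCaaa$
  rot[1] = BdcaCaaa$B
  rot[2] = dcaCaaa$BB
  rot[3] = caCaaa$BBd
  rot[4] = aCaaa$BBdc
  rot[5] = Caaa$BBdca
  rot[6] = aaa$BBdcaC
  rot[7] = aa$BBdcaCa
  rot[8] = a$BBdcaCaa
  rot[9] = $BBdcaCaaa
Sorted (with $ < everything):
  sorted[0] = $BBdcaCaaa
  sorted[1] = BBdcaCaaa$
  sorted[2] = BdcaCaaa$B
  sorted[3] = Caaa$BBdca
  sorted[4] = a$BBdcaCaa
  sorted[5] = aCaaa$BBdc
  sorted[6] = aa$BBdcaCa
  sorted[7] = aaa$BBdcaC
  sorted[8] = caCaaa$BBd
  sorted[9] = dcaCaaa$BB
sorted[4] = a$BBdcaCaa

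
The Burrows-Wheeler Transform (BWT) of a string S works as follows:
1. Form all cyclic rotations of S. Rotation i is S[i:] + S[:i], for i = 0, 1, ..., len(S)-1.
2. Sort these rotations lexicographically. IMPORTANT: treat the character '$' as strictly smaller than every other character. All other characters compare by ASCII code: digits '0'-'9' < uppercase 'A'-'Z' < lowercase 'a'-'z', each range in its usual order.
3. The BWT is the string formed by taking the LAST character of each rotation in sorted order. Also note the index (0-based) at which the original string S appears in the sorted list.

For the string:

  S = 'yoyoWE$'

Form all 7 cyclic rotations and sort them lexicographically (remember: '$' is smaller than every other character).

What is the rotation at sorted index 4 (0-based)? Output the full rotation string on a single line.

Answer: oyoWE$y

Derivation:
All 7 rotations (rotation i = S[i:]+S[:i]):
  rot[0] = yoyoWE$
  rot[1] = oyoWE$y
  rot[2] = yoWE$yo
  rot[3] = oWE$yoy
  rot[4] = WE$yoyo
  rot[5] = E$yoyoW
  rot[6] = $yoyoWE
Sorted (with $ < everything):
  sorted[0] = $yoyoWE
  sorted[1] = E$yoyoW
  sorted[2] = WE$yoyo
  sorted[3] = oWE$yoy
  sorted[4] = oyoWE$y
  sorted[5] = yoWE$yo
  sorted[6] = yoyoWE$
sorted[4] = oyoWE$y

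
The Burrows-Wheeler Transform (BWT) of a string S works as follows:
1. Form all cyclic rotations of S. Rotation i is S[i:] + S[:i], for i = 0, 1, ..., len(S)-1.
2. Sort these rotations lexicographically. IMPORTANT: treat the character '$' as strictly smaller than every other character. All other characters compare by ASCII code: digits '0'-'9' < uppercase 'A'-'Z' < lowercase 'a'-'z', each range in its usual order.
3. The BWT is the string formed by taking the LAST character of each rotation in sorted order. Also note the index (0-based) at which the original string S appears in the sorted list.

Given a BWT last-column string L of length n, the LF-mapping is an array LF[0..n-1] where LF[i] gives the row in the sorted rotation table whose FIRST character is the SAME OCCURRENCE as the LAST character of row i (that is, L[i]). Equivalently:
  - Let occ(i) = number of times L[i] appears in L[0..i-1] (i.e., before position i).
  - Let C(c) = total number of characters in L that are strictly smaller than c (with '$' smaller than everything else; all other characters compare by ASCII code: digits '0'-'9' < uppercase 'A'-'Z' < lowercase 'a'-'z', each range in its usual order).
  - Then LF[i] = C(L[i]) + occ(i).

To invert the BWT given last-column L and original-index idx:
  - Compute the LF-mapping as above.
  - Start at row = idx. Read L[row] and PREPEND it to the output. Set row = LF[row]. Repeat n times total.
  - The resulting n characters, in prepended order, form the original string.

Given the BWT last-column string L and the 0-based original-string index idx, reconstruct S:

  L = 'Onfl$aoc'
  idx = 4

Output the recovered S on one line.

LF mapping: 1 6 4 5 0 2 7 3
Walk LF starting at row 4, prepending L[row]:
  step 1: row=4, L[4]='$', prepend. Next row=LF[4]=0
  step 2: row=0, L[0]='O', prepend. Next row=LF[0]=1
  step 3: row=1, L[1]='n', prepend. Next row=LF[1]=6
  step 4: row=6, L[6]='o', prepend. Next row=LF[6]=7
  step 5: row=7, L[7]='c', prepend. Next row=LF[7]=3
  step 6: row=3, L[3]='l', prepend. Next row=LF[3]=5
  step 7: row=5, L[5]='a', prepend. Next row=LF[5]=2
  step 8: row=2, L[2]='f', prepend. Next row=LF[2]=4
Reversed output: falconO$

Answer: falconO$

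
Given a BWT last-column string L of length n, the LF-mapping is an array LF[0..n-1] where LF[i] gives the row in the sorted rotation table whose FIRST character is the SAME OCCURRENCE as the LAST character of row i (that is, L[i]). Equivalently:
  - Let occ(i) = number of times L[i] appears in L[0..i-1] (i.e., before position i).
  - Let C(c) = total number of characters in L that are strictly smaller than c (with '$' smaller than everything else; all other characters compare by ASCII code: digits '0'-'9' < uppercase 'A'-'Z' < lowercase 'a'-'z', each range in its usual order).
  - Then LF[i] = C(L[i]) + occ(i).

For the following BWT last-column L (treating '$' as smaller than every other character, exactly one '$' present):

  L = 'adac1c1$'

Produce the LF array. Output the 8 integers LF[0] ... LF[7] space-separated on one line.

Char counts: '$':1, '1':2, 'a':2, 'c':2, 'd':1
C (first-col start): C('$')=0, C('1')=1, C('a')=3, C('c')=5, C('d')=7
L[0]='a': occ=0, LF[0]=C('a')+0=3+0=3
L[1]='d': occ=0, LF[1]=C('d')+0=7+0=7
L[2]='a': occ=1, LF[2]=C('a')+1=3+1=4
L[3]='c': occ=0, LF[3]=C('c')+0=5+0=5
L[4]='1': occ=0, LF[4]=C('1')+0=1+0=1
L[5]='c': occ=1, LF[5]=C('c')+1=5+1=6
L[6]='1': occ=1, LF[6]=C('1')+1=1+1=2
L[7]='$': occ=0, LF[7]=C('$')+0=0+0=0

Answer: 3 7 4 5 1 6 2 0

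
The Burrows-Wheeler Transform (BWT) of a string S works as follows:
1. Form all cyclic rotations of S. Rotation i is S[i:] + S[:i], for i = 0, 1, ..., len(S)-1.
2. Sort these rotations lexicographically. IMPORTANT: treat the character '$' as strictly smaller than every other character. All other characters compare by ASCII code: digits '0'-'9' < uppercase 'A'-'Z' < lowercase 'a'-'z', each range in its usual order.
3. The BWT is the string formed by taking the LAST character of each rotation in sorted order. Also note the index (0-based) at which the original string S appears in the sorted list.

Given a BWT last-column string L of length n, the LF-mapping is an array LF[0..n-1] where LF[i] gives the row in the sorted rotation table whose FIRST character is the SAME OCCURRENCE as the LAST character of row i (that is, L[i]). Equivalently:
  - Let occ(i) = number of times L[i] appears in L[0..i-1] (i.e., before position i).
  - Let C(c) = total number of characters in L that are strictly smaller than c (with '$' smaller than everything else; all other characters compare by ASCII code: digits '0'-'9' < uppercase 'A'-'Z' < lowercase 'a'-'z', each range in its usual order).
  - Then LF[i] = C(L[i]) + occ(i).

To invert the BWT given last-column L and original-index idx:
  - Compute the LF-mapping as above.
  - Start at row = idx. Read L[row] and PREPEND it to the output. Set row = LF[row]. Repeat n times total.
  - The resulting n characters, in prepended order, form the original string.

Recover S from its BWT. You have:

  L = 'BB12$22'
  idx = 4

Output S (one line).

Answer: 2B122B$

Derivation:
LF mapping: 5 6 1 2 0 3 4
Walk LF starting at row 4, prepending L[row]:
  step 1: row=4, L[4]='$', prepend. Next row=LF[4]=0
  step 2: row=0, L[0]='B', prepend. Next row=LF[0]=5
  step 3: row=5, L[5]='2', prepend. Next row=LF[5]=3
  step 4: row=3, L[3]='2', prepend. Next row=LF[3]=2
  step 5: row=2, L[2]='1', prepend. Next row=LF[2]=1
  step 6: row=1, L[1]='B', prepend. Next row=LF[1]=6
  step 7: row=6, L[6]='2', prepend. Next row=LF[6]=4
Reversed output: 2B122B$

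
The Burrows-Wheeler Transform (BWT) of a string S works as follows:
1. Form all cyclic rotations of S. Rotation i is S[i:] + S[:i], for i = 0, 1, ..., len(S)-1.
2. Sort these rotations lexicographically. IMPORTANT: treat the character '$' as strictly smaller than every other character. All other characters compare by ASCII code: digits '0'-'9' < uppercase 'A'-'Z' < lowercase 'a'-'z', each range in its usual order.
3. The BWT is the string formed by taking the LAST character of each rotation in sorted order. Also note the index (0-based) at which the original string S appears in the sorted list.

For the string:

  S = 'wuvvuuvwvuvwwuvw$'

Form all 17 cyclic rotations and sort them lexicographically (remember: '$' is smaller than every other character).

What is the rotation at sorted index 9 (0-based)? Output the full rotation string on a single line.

All 17 rotations (rotation i = S[i:]+S[:i]):
  rot[0] = wuvvuuvwvuvwwuvw$
  rot[1] = uvvuuvwvuvwwuvw$w
  rot[2] = vvuuvwvuvwwuvw$wu
  rot[3] = vuuvwvuvwwuvw$wuv
  rot[4] = uuvwvuvwwuvw$wuvv
  rot[5] = uvwvuvwwuvw$wuvvu
  rot[6] = vwvuvwwuvw$wuvvuu
  rot[7] = wvuvwwuvw$wuvvuuv
  rot[8] = vuvwwuvw$wuvvuuvw
  rot[9] = uvwwuvw$wuvvuuvwv
  rot[10] = vwwuvw$wuvvuuvwvu
  rot[11] = wwuvw$wuvvuuvwvuv
  rot[12] = wuvw$wuvvuuvwvuvw
  rot[13] = uvw$wuvvuuvwvuvww
  rot[14] = vw$wuvvuuvwvuvwwu
  rot[15] = w$wuvvuuvwvuvwwuv
  rot[16] = $wuvvuuvwvuvwwuvw
Sorted (with $ < everything):
  sorted[0] = $wuvvuuvwvuvwwuvw
  sorted[1] = uuvwvuvwwuvw$wuvv
  sorted[2] = uvvuuvwvuvwwuvw$w
  sorted[3] = uvw$wuvvuuvwvuvww
  sorted[4] = uvwvuvwwuvw$wuvvu
  sorted[5] = uvwwuvw$wuvvuuvwv
  sorted[6] = vuuvwvuvwwuvw$wuv
  sorted[7] = vuvwwuvw$wuvvuuvw
  sorted[8] = vvuuvwvuvwwuvw$wu
  sorted[9] = vw$wuvvuuvwvuvwwu
  sorted[10] = vwvuvwwuvw$wuvvuu
  sorted[11] = vwwuvw$wuvvuuvwvu
  sorted[12] = w$wuvvuuvwvuvwwuv
  sorted[13] = wuvvuuvwvuvwwuvw$
  sorted[14] = wuvw$wuvvuuvwvuvw
  sorted[15] = wvuvwwuvw$wuvvuuv
  sorted[16] = wwuvw$wuvvuuvwvuv
sorted[9] = vw$wuvvuuvwvuvwwu

Answer: vw$wuvvuuvwvuvwwu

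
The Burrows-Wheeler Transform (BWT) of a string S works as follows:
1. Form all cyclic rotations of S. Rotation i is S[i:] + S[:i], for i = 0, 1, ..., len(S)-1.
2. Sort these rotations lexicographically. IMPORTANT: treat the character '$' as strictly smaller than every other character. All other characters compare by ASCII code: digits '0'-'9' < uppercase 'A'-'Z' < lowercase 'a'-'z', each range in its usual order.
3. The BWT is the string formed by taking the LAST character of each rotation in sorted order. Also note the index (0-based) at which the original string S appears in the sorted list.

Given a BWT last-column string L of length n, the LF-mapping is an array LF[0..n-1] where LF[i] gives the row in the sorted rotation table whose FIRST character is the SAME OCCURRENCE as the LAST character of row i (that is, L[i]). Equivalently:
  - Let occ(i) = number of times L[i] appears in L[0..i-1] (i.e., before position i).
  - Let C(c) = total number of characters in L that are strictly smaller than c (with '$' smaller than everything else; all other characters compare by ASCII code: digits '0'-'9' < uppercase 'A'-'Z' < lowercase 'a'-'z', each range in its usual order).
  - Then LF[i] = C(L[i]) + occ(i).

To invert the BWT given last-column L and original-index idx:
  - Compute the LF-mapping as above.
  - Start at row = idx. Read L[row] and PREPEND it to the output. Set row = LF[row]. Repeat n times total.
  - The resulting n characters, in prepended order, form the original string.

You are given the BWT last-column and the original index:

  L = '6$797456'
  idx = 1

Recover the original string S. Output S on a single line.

LF mapping: 3 0 5 7 6 1 2 4
Walk LF starting at row 1, prepending L[row]:
  step 1: row=1, L[1]='$', prepend. Next row=LF[1]=0
  step 2: row=0, L[0]='6', prepend. Next row=LF[0]=3
  step 3: row=3, L[3]='9', prepend. Next row=LF[3]=7
  step 4: row=7, L[7]='6', prepend. Next row=LF[7]=4
  step 5: row=4, L[4]='7', prepend. Next row=LF[4]=6
  step 6: row=6, L[6]='5', prepend. Next row=LF[6]=2
  step 7: row=2, L[2]='7', prepend. Next row=LF[2]=5
  step 8: row=5, L[5]='4', prepend. Next row=LF[5]=1
Reversed output: 4757696$

Answer: 4757696$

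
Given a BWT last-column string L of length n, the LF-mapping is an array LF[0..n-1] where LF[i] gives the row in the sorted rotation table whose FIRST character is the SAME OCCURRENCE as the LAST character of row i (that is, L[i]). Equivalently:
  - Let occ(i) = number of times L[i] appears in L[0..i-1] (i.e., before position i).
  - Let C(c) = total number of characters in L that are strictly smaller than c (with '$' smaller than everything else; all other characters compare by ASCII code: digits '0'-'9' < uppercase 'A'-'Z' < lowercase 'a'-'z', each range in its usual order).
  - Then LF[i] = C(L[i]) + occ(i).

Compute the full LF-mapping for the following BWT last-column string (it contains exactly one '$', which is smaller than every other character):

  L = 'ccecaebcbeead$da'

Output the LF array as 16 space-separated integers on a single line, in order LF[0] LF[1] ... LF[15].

Answer: 6 7 12 8 1 13 4 9 5 14 15 2 10 0 11 3

Derivation:
Char counts: '$':1, 'a':3, 'b':2, 'c':4, 'd':2, 'e':4
C (first-col start): C('$')=0, C('a')=1, C('b')=4, C('c')=6, C('d')=10, C('e')=12
L[0]='c': occ=0, LF[0]=C('c')+0=6+0=6
L[1]='c': occ=1, LF[1]=C('c')+1=6+1=7
L[2]='e': occ=0, LF[2]=C('e')+0=12+0=12
L[3]='c': occ=2, LF[3]=C('c')+2=6+2=8
L[4]='a': occ=0, LF[4]=C('a')+0=1+0=1
L[5]='e': occ=1, LF[5]=C('e')+1=12+1=13
L[6]='b': occ=0, LF[6]=C('b')+0=4+0=4
L[7]='c': occ=3, LF[7]=C('c')+3=6+3=9
L[8]='b': occ=1, LF[8]=C('b')+1=4+1=5
L[9]='e': occ=2, LF[9]=C('e')+2=12+2=14
L[10]='e': occ=3, LF[10]=C('e')+3=12+3=15
L[11]='a': occ=1, LF[11]=C('a')+1=1+1=2
L[12]='d': occ=0, LF[12]=C('d')+0=10+0=10
L[13]='$': occ=0, LF[13]=C('$')+0=0+0=0
L[14]='d': occ=1, LF[14]=C('d')+1=10+1=11
L[15]='a': occ=2, LF[15]=C('a')+2=1+2=3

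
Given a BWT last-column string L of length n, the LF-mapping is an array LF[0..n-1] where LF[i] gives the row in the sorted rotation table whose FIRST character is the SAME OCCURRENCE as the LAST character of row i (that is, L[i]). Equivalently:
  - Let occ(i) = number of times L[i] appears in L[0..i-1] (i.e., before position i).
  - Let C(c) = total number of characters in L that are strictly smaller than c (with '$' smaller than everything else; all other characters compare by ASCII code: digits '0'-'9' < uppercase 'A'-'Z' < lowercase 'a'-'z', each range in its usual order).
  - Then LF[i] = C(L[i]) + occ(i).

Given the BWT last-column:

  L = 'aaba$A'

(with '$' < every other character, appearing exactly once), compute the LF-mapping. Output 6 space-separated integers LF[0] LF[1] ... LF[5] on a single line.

Answer: 2 3 5 4 0 1

Derivation:
Char counts: '$':1, 'A':1, 'a':3, 'b':1
C (first-col start): C('$')=0, C('A')=1, C('a')=2, C('b')=5
L[0]='a': occ=0, LF[0]=C('a')+0=2+0=2
L[1]='a': occ=1, LF[1]=C('a')+1=2+1=3
L[2]='b': occ=0, LF[2]=C('b')+0=5+0=5
L[3]='a': occ=2, LF[3]=C('a')+2=2+2=4
L[4]='$': occ=0, LF[4]=C('$')+0=0+0=0
L[5]='A': occ=0, LF[5]=C('A')+0=1+0=1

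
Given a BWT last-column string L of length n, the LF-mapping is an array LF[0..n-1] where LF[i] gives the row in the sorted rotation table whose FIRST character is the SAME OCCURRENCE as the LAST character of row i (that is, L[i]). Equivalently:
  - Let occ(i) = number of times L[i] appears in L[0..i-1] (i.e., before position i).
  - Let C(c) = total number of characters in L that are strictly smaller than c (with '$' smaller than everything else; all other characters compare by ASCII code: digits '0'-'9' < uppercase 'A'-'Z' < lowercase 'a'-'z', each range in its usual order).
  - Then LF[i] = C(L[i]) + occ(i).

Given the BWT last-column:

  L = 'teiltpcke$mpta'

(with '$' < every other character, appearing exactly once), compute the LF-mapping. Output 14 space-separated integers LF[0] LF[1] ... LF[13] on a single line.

Char counts: '$':1, 'a':1, 'c':1, 'e':2, 'i':1, 'k':1, 'l':1, 'm':1, 'p':2, 't':3
C (first-col start): C('$')=0, C('a')=1, C('c')=2, C('e')=3, C('i')=5, C('k')=6, C('l')=7, C('m')=8, C('p')=9, C('t')=11
L[0]='t': occ=0, LF[0]=C('t')+0=11+0=11
L[1]='e': occ=0, LF[1]=C('e')+0=3+0=3
L[2]='i': occ=0, LF[2]=C('i')+0=5+0=5
L[3]='l': occ=0, LF[3]=C('l')+0=7+0=7
L[4]='t': occ=1, LF[4]=C('t')+1=11+1=12
L[5]='p': occ=0, LF[5]=C('p')+0=9+0=9
L[6]='c': occ=0, LF[6]=C('c')+0=2+0=2
L[7]='k': occ=0, LF[7]=C('k')+0=6+0=6
L[8]='e': occ=1, LF[8]=C('e')+1=3+1=4
L[9]='$': occ=0, LF[9]=C('$')+0=0+0=0
L[10]='m': occ=0, LF[10]=C('m')+0=8+0=8
L[11]='p': occ=1, LF[11]=C('p')+1=9+1=10
L[12]='t': occ=2, LF[12]=C('t')+2=11+2=13
L[13]='a': occ=0, LF[13]=C('a')+0=1+0=1

Answer: 11 3 5 7 12 9 2 6 4 0 8 10 13 1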